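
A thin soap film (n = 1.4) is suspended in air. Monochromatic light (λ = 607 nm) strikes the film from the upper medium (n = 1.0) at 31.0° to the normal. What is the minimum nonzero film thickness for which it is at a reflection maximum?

Ray reflecting at the top interface goes from n = 1.0 toward n = 1.4: a half-wave phase shift.
At the lower boundary (n = 1.4 to n = 1.0) the reflected ray undergoes no phase shift.
The two reflections differ by half a wavelength.
For strong reflection here: 2 n t cos θ_r = (m + ½) λ.
Snell's law: 1.0 sin 31.0° = 1.4 sin θ_r → sin θ_r = 0.368, cos θ_r = 0.930.
Minimum at m = 0: t = λ / (4 n cos θ_r) = 607 / (4 × 1.4 × 0.930) = 117 nm.

117 nm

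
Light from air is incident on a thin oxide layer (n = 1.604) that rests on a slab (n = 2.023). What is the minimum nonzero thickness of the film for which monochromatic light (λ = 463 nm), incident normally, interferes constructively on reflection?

144 nm

Ray reflecting at the top interface goes from n = 1.0 toward n = 1.604: a half-wave phase shift.
At the lower boundary (n = 1.604 to n = 2.023) the reflected ray undergoes a half-wave phase shift.
The two reflections carry the same phase change, so no net offset.
For bright reflection here: 2 n t = m λ.
Minimum nonzero at m = 1: t = λ / (2 n) = 463 / (2 × 1.604) = 144 nm.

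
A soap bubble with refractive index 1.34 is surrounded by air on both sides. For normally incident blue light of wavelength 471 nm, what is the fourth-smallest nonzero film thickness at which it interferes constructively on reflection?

At the upper boundary (n = 1.0 to n = 1.34) the reflected ray undergoes a half-wave phase shift.
Bottom surface (1.34 → 1.0): reflection off a lower-index medium gives no phase shift.
The two reflections differ by half a wavelength.
So the condition for constructive reflection is 2 n t = (m + ½) λ.
The fourth-smallest nonzero thickness corresponds to m = 3: t = (m + ½) λ / (2 n) = 3.50 × 471 / (2 × 1.34) = 615 nm.

615 nm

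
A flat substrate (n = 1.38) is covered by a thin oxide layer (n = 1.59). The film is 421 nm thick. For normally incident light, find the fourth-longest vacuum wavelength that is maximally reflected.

Top surface (1.0 → 1.59): reflection off a higher-index medium gives a half-wave phase shift.
Bottom surface (1.59 → 1.38): reflection off a lower-index medium gives no phase shift.
The two reflections differ by half a wavelength.
For strong reflection here: 2 n t = (m + ½) λ.
λ = 2 n t / (m + ½). The fourth-longest wavelength is m = 3: λ = 2 × 1.59 × 421 / 3.50 = 383 nm.

383 nm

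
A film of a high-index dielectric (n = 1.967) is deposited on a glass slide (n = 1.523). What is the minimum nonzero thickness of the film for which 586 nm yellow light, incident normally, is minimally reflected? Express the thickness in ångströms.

Ray reflecting at the top interface goes from n = 1.0 toward n = 1.967: a half-wave phase shift.
Bottom surface (1.967 → 1.523): reflection off a lower-index medium gives no phase shift.
The two reflections differ by half a wavelength.
So the condition for destructive reflection is 2 n t = m λ.
Minimum nonzero at m = 1: t = λ / (2 n) = 586 / (2 × 1.967) = 149 nm.

1490 Å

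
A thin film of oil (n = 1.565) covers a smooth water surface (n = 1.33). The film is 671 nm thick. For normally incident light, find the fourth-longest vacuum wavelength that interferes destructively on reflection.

Top surface (1.0 → 1.565): reflection off a higher-index medium gives a half-wave phase shift.
Ray reflecting at the bottom interface goes from n = 1.565 toward n = 1.33: no phase shift.
Net: one phase inversion between the two reflected rays.
With one net inversion, destructive interference in reflection requires 2 n t = m λ.
λ = 2 n t / m. The fourth-longest wavelength is m = 4: λ = 2 × 1.565 × 671 / 4.00 = 525 nm.

525 nm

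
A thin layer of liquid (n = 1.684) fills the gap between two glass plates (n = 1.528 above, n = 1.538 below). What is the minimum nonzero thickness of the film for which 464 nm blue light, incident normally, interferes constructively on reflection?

68.9 nm

Ray reflecting at the top interface goes from n = 1.528 toward n = 1.684: a half-wave phase shift.
At the lower boundary (n = 1.684 to n = 1.538) the reflected ray undergoes no phase shift.
The two reflections differ by half a wavelength.
With one net inversion, constructive interference in reflection requires 2 n t = (m + ½) λ.
Minimum at m = 0: t = λ / (4 n) = 464 / (4 × 1.684) = 68.9 nm.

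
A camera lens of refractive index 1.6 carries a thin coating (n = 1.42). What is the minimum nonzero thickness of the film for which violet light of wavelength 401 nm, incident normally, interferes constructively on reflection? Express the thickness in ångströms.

1412 Å

Ray reflecting at the top interface goes from n = 1.0 toward n = 1.42: a half-wave phase shift.
At the lower boundary (n = 1.42 to n = 1.6) the reflected ray undergoes a half-wave phase shift.
The two reflections carry the same phase change, so no net offset.
With no net inversion, constructive interference in reflection requires 2 n t = m λ.
Minimum nonzero at m = 1: t = λ / (2 n) = 401 / (2 × 1.42) = 141 nm.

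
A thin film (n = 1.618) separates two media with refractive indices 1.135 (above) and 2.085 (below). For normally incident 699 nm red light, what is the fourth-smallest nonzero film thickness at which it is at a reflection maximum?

Top surface (1.135 → 1.618): reflection off a higher-index medium gives a half-wave phase shift.
At the lower boundary (n = 1.618 to n = 2.085) the reflected ray undergoes a half-wave phase shift.
The two reflections carry the same phase change, so no net offset.
With no net inversion, constructive interference in reflection requires 2 n t = m λ.
The fourth-smallest nonzero thickness corresponds to m = 4: t = m λ / (2 n) = 4.00 × 699 / (2 × 1.618) = 864 nm.

864 nm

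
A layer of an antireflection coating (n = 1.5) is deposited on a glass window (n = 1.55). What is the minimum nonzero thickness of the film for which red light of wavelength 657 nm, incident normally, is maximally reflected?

At the upper boundary (n = 1.0 to n = 1.5) the reflected ray undergoes a half-wave phase shift.
Bottom surface (1.5 → 1.55): reflection off a higher-index medium gives a half-wave phase shift.
Zero or two π shifts → no net half-wave offset.
So the condition for constructive reflection is 2 n t = m λ.
Minimum nonzero at m = 1: t = λ / (2 n) = 657 / (2 × 1.5) = 219 nm.

219 nm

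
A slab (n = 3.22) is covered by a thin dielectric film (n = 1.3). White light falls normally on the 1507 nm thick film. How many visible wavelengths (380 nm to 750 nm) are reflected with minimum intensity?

5

At the upper boundary (n = 1.0 to n = 1.3) the reflected ray undergoes a half-wave phase shift.
Bottom surface (1.3 → 3.22): reflection off a higher-index medium gives a half-wave phase shift.
Zero or two π shifts → no net half-wave offset.
With no net inversion, destructive interference in reflection requires 2 n t = (m + ½) λ.
λ = 2 n t / (m + ½) = 3918 / (m + ½) nm.
m=4: 871 nm (IR); m=5: 712 nm (visible); m=6: 603 nm (visible); m=7: 522 nm (visible); m=8: 461 nm (visible); m=9: 412 nm (visible); m=10: 373 nm (UV).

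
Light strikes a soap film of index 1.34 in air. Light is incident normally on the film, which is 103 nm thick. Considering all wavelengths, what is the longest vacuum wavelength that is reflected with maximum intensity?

552 nm

Ray reflecting at the top interface goes from n = 1.0 toward n = 1.34: a half-wave phase shift.
Bottom surface (1.34 → 1.0): reflection off a lower-index medium gives no phase shift.
The two reflections differ by half a wavelength.
For strong reflection here: 2 n t = (m + ½) λ.
λ = 2 n t / (m + ½). The longest wavelength is m = 0: λ = 2 × 1.34 × 103 / 0.500 = 552 nm.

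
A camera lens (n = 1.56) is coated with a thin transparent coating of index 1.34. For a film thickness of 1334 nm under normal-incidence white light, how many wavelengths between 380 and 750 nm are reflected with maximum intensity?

5

At the upper boundary (n = 1.0 to n = 1.34) the reflected ray undergoes a half-wave phase shift.
Bottom surface (1.34 → 1.56): reflection off a higher-index medium gives a half-wave phase shift.
Zero or two π shifts → no net half-wave offset.
With no net inversion, constructive interference in reflection requires 2 n t = m λ.
λ = 2 n t / m = 3575 / m nm.
m=4: 894 nm (IR); m=5: 715 nm (visible); m=6: 596 nm (visible); m=7: 511 nm (visible); m=8: 447 nm (visible); m=9: 397 nm (visible); m=10: 358 nm (UV).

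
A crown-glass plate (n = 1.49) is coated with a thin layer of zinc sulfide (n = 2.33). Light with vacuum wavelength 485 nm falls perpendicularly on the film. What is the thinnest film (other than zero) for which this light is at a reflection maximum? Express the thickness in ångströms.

Ray reflecting at the top interface goes from n = 1.0 toward n = 2.33: a half-wave phase shift.
Bottom surface (2.33 → 1.49): reflection off a lower-index medium gives no phase shift.
Exactly one π shift → a net half-wave offset.
With one net inversion, constructive interference in reflection requires 2 n t = (m + ½) λ.
Minimum at m = 0: t = λ / (4 n) = 485 / (4 × 2.33) = 52.0 nm.

520 Å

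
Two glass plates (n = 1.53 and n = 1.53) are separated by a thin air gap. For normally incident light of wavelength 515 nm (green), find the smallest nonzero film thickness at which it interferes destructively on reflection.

258 nm

Ray reflecting at the top interface goes from n = 1.53 toward n = 1.0: no phase shift.
Bottom surface (1.0 → 1.53): reflection off a higher-index medium gives a half-wave phase shift.
Net: one phase inversion between the two reflected rays.
For minimum reflection here: 2 n t = m λ.
Minimum nonzero at m = 1: t = λ / (2 n) = 515 / (2 × 1.0) = 258 nm.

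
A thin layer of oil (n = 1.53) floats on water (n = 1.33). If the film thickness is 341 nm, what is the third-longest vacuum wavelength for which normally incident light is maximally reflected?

Top surface (1.0 → 1.53): reflection off a higher-index medium gives a half-wave phase shift.
Bottom surface (1.53 → 1.33): reflection off a lower-index medium gives no phase shift.
Exactly one π shift → a net half-wave offset.
For maximum reflection here: 2 n t = (m + ½) λ.
λ = 2 n t / (m + ½). The third-longest wavelength is m = 2: λ = 2 × 1.53 × 341 / 2.50 = 417 nm.

417 nm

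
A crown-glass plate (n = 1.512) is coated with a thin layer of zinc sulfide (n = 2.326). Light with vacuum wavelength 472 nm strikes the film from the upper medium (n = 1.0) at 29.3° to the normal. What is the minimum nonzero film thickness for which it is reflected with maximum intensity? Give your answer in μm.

0.0519 μm

Ray reflecting at the top interface goes from n = 1.0 toward n = 2.326: a half-wave phase shift.
At the lower boundary (n = 2.326 to n = 1.512) the reflected ray undergoes no phase shift.
The two reflections differ by half a wavelength.
So the condition for constructive reflection is 2 n t cos θ_r = (m + ½) λ.
Snell's law: 1.0 sin 29.3° = 2.326 sin θ_r → sin θ_r = 0.210, cos θ_r = 0.978.
Minimum at m = 0: t = λ / (4 n cos θ_r) = 472 / (4 × 2.326 × 0.978) = 51.9 nm.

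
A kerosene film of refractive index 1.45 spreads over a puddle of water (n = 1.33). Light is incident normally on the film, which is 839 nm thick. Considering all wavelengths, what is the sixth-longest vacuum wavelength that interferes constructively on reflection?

442 nm

Ray reflecting at the top interface goes from n = 1.0 toward n = 1.45: a half-wave phase shift.
Ray reflecting at the bottom interface goes from n = 1.45 toward n = 1.33: no phase shift.
Net: one phase inversion between the two reflected rays.
For strong reflection here: 2 n t = (m + ½) λ.
λ = 2 n t / (m + ½). The sixth-longest wavelength is m = 5: λ = 2 × 1.45 × 839 / 5.50 = 442 nm.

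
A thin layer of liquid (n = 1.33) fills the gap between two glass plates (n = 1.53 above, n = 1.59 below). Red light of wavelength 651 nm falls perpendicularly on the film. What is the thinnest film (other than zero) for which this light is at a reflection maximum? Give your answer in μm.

Ray reflecting at the top interface goes from n = 1.53 toward n = 1.33: no phase shift.
Ray reflecting at the bottom interface goes from n = 1.33 toward n = 1.59: a half-wave phase shift.
The two reflections differ by half a wavelength.
With one net inversion, constructive interference in reflection requires 2 n t = (m + ½) λ.
Minimum at m = 0: t = λ / (4 n) = 651 / (4 × 1.33) = 122 nm.

0.122 μm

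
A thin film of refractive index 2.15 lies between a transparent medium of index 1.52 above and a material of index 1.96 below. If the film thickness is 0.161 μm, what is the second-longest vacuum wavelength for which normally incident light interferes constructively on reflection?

462 nm

Ray reflecting at the top interface goes from n = 1.52 toward n = 2.15: a half-wave phase shift.
Bottom surface (2.15 → 1.96): reflection off a lower-index medium gives no phase shift.
Net: one phase inversion between the two reflected rays.
For maximum reflection here: 2 n t = (m + ½) λ.
λ = 2 n t / (m + ½). The second-longest wavelength is m = 1: λ = 2 × 2.15 × 161 / 1.50 = 462 nm.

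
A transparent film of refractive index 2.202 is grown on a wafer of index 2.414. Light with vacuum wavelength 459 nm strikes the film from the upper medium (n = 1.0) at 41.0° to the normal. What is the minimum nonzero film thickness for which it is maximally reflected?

109 nm

At the upper boundary (n = 1.0 to n = 2.202) the reflected ray undergoes a half-wave phase shift.
Bottom surface (2.202 → 2.414): reflection off a higher-index medium gives a half-wave phase shift.
Net: no relative phase inversion (both shifts match).
So the condition for constructive reflection is 2 n t cos θ_r = m λ.
Snell's law: 1.0 sin 41.0° = 2.202 sin θ_r → sin θ_r = 0.298, cos θ_r = 0.955.
Minimum nonzero at m = 1: t = λ / (2 n cos θ_r) = 459 / (2 × 2.202 × 0.955) = 109 nm.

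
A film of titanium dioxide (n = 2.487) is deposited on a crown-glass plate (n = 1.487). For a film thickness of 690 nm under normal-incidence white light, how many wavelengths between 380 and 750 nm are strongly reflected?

Ray reflecting at the top interface goes from n = 1.0 toward n = 2.487: a half-wave phase shift.
Ray reflecting at the bottom interface goes from n = 2.487 toward n = 1.487: no phase shift.
Exactly one π shift → a net half-wave offset.
For bright reflection here: 2 n t = (m + ½) λ.
λ = 2 n t / (m + ½) = 3432 / (m + ½) nm.
m=4: 763 nm (IR); m=5: 624 nm (visible); m=6: 528 nm (visible); m=7: 458 nm (visible); m=8: 404 nm (visible); m=9: 361 nm (UV).

4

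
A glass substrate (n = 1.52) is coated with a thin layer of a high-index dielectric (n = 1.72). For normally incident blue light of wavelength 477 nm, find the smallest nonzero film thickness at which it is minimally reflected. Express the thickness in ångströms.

1387 Å

Top surface (1.0 → 1.72): reflection off a higher-index medium gives a half-wave phase shift.
Bottom surface (1.72 → 1.52): reflection off a lower-index medium gives no phase shift.
Exactly one π shift → a net half-wave offset.
With one net inversion, destructive interference in reflection requires 2 n t = m λ.
Minimum nonzero at m = 1: t = λ / (2 n) = 477 / (2 × 1.72) = 139 nm.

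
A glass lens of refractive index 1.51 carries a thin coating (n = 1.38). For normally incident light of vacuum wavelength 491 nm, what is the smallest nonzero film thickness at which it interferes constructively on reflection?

178 nm

Ray reflecting at the top interface goes from n = 1.0 toward n = 1.38: a half-wave phase shift.
Ray reflecting at the bottom interface goes from n = 1.38 toward n = 1.51: a half-wave phase shift.
Zero or two π shifts → no net half-wave offset.
With no net inversion, constructive interference in reflection requires 2 n t = m λ.
The smallest nonzero thickness corresponds to m = 1: t = m λ / (2 n) = 1.00 × 491 / (2 × 1.38) = 178 nm.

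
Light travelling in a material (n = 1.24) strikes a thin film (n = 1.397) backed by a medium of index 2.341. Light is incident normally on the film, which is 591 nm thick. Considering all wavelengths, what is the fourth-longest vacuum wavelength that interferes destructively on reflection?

472 nm

Top surface (1.24 → 1.397): reflection off a higher-index medium gives a half-wave phase shift.
Ray reflecting at the bottom interface goes from n = 1.397 toward n = 2.341: a half-wave phase shift.
Net: no relative phase inversion (both shifts match).
So the condition for destructive reflection is 2 n t = (m + ½) λ.
λ = 2 n t / (m + ½). The fourth-longest wavelength is m = 3: λ = 2 × 1.397 × 591 / 3.50 = 472 nm.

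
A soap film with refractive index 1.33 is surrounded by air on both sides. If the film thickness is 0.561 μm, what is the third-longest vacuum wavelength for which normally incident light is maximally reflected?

597 nm

Top surface (1.0 → 1.33): reflection off a higher-index medium gives a half-wave phase shift.
At the lower boundary (n = 1.33 to n = 1.0) the reflected ray undergoes no phase shift.
Exactly one π shift → a net half-wave offset.
So the condition for constructive reflection is 2 n t = (m + ½) λ.
λ = 2 n t / (m + ½). The third-longest wavelength is m = 2: λ = 2 × 1.33 × 561 / 2.50 = 597 nm.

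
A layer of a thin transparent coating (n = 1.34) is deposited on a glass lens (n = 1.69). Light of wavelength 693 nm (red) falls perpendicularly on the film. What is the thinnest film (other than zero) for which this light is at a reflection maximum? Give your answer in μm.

Top surface (1.0 → 1.34): reflection off a higher-index medium gives a half-wave phase shift.
Ray reflecting at the bottom interface goes from n = 1.34 toward n = 1.69: a half-wave phase shift.
Zero or two π shifts → no net half-wave offset.
So the condition for constructive reflection is 2 n t = m λ.
Minimum nonzero at m = 1: t = λ / (2 n) = 693 / (2 × 1.34) = 259 nm.

0.259 μm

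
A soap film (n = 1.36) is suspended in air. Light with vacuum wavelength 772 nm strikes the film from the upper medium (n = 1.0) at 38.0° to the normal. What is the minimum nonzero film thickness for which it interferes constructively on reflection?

159 nm

At the upper boundary (n = 1.0 to n = 1.36) the reflected ray undergoes a half-wave phase shift.
Bottom surface (1.36 → 1.0): reflection off a lower-index medium gives no phase shift.
Exactly one π shift → a net half-wave offset.
With one net inversion, constructive interference in reflection requires 2 n t cos θ_r = (m + ½) λ.
Snell's law: 1.0 sin 38.0° = 1.36 sin θ_r → sin θ_r = 0.453, cos θ_r = 0.892.
Minimum at m = 0: t = λ / (4 n cos θ_r) = 772 / (4 × 1.36 × 0.892) = 159 nm.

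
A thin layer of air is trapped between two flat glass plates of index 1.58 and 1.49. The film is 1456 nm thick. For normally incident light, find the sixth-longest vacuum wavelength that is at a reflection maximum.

At the upper boundary (n = 1.58 to n = 1.0) the reflected ray undergoes no phase shift.
Ray reflecting at the bottom interface goes from n = 1.0 toward n = 1.49: a half-wave phase shift.
Net: one phase inversion between the two reflected rays.
So the condition for constructive reflection is 2 n t = (m + ½) λ.
λ = 2 n t / (m + ½). The sixth-longest wavelength is m = 5: λ = 2 × 1.0 × 1456 / 5.50 = 529 nm.

529 nm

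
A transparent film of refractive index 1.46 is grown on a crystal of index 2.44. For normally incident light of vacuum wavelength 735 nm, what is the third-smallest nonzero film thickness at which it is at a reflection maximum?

755 nm

At the upper boundary (n = 1.0 to n = 1.46) the reflected ray undergoes a half-wave phase shift.
Ray reflecting at the bottom interface goes from n = 1.46 toward n = 2.44: a half-wave phase shift.
Net: no relative phase inversion (both shifts match).
With no net inversion, constructive interference in reflection requires 2 n t = m λ.
The third-smallest nonzero thickness corresponds to m = 3: t = m λ / (2 n) = 3.00 × 735 / (2 × 1.46) = 755 nm.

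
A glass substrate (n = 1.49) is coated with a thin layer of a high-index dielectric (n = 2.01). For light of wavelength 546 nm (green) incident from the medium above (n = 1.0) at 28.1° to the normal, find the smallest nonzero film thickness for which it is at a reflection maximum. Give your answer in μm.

0.0699 μm

At the upper boundary (n = 1.0 to n = 2.01) the reflected ray undergoes a half-wave phase shift.
At the lower boundary (n = 2.01 to n = 1.49) the reflected ray undergoes no phase shift.
Exactly one π shift → a net half-wave offset.
For bright reflection here: 2 n t cos θ_r = (m + ½) λ.
Snell's law: 1.0 sin 28.1° = 2.01 sin θ_r → sin θ_r = 0.234, cos θ_r = 0.972.
Minimum at m = 0: t = λ / (4 n cos θ_r) = 546 / (4 × 2.01 × 0.972) = 69.9 nm.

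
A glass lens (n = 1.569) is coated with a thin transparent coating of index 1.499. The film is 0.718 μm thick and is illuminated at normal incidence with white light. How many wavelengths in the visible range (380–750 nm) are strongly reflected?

3

At the upper boundary (n = 1.0 to n = 1.499) the reflected ray undergoes a half-wave phase shift.
Bottom surface (1.499 → 1.569): reflection off a higher-index medium gives a half-wave phase shift.
Net: no relative phase inversion (both shifts match).
With no net inversion, constructive interference in reflection requires 2 n t = m λ.
λ = 2 n t / m = 2153 / m nm.
m=2: 1076 nm (IR); m=3: 718 nm (visible); m=4: 538 nm (visible); m=5: 431 nm (visible); m=6: 359 nm (UV).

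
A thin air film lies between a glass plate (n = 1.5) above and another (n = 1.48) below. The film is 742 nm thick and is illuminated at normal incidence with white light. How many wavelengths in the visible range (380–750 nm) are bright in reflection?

Top surface (1.5 → 1.0): reflection off a lower-index medium gives no phase shift.
Bottom surface (1.0 → 1.48): reflection off a higher-index medium gives a half-wave phase shift.
Net: one phase inversion between the two reflected rays.
With one net inversion, constructive interference in reflection requires 2 n t = (m + ½) λ.
λ = 2 n t / (m + ½) = 1484 / (m + ½) nm.
m=1: 989 nm (IR); m=2: 594 nm (visible); m=3: 424 nm (visible); m=4: 330 nm (UV).

2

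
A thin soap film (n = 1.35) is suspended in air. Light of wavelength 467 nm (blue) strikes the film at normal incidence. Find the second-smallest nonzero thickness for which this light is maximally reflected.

Top surface (1.0 → 1.35): reflection off a higher-index medium gives a half-wave phase shift.
Ray reflecting at the bottom interface goes from n = 1.35 toward n = 1.0: no phase shift.
The two reflections differ by half a wavelength.
For bright reflection here: 2 n t = (m + ½) λ.
The second-smallest nonzero thickness corresponds to m = 1: t = (m + ½) λ / (2 n) = 1.50 × 467 / (2 × 1.35) = 259 nm.

259 nm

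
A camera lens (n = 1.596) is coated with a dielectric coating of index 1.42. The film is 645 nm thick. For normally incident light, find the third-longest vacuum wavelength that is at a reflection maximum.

611 nm

At the upper boundary (n = 1.0 to n = 1.42) the reflected ray undergoes a half-wave phase shift.
Ray reflecting at the bottom interface goes from n = 1.42 toward n = 1.596: a half-wave phase shift.
Net: no relative phase inversion (both shifts match).
With no net inversion, constructive interference in reflection requires 2 n t = m λ.
λ = 2 n t / m. The third-longest wavelength is m = 3: λ = 2 × 1.42 × 645 / 3.00 = 611 nm.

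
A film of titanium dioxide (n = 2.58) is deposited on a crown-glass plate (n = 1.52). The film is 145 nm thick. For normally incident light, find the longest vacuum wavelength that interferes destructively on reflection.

748 nm

Ray reflecting at the top interface goes from n = 1.0 toward n = 2.58: a half-wave phase shift.
Ray reflecting at the bottom interface goes from n = 2.58 toward n = 1.52: no phase shift.
The two reflections differ by half a wavelength.
For weak reflection here: 2 n t = m λ.
λ = 2 n t / m. The longest wavelength is m = 1: λ = 2 × 2.58 × 145 / 1.00 = 748 nm.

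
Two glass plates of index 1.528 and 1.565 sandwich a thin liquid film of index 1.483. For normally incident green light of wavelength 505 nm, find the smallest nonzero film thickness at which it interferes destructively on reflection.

Top surface (1.528 → 1.483): reflection off a lower-index medium gives no phase shift.
Ray reflecting at the bottom interface goes from n = 1.483 toward n = 1.565: a half-wave phase shift.
Net: one phase inversion between the two reflected rays.
So the condition for destructive reflection is 2 n t = m λ.
Minimum nonzero at m = 1: t = λ / (2 n) = 505 / (2 × 1.483) = 170 nm.

170 nm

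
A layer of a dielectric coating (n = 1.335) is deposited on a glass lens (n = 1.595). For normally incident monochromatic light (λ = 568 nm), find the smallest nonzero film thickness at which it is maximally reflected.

213 nm

Ray reflecting at the top interface goes from n = 1.0 toward n = 1.335: a half-wave phase shift.
Ray reflecting at the bottom interface goes from n = 1.335 toward n = 1.595: a half-wave phase shift.
Zero or two π shifts → no net half-wave offset.
For strong reflection here: 2 n t = m λ.
Minimum nonzero at m = 1: t = λ / (2 n) = 568 / (2 × 1.335) = 213 nm.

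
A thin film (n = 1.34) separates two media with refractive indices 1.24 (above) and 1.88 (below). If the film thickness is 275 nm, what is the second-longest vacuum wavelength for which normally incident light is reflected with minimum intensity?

At the upper boundary (n = 1.24 to n = 1.34) the reflected ray undergoes a half-wave phase shift.
Bottom surface (1.34 → 1.88): reflection off a higher-index medium gives a half-wave phase shift.
Zero or two π shifts → no net half-wave offset.
So the condition for destructive reflection is 2 n t = (m + ½) λ.
λ = 2 n t / (m + ½). The second-longest wavelength is m = 1: λ = 2 × 1.34 × 275 / 1.50 = 491 nm.

491 nm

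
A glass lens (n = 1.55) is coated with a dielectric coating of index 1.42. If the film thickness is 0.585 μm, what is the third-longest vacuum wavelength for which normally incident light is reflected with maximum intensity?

554 nm

Top surface (1.0 → 1.42): reflection off a higher-index medium gives a half-wave phase shift.
Ray reflecting at the bottom interface goes from n = 1.42 toward n = 1.55: a half-wave phase shift.
Net: no relative phase inversion (both shifts match).
For maximum reflection here: 2 n t = m λ.
λ = 2 n t / m. The third-longest wavelength is m = 3: λ = 2 × 1.42 × 585 / 3.00 = 554 nm.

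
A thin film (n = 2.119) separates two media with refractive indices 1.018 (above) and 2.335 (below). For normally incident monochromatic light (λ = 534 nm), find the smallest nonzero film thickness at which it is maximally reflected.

Ray reflecting at the top interface goes from n = 1.018 toward n = 2.119: a half-wave phase shift.
At the lower boundary (n = 2.119 to n = 2.335) the reflected ray undergoes a half-wave phase shift.
Net: no relative phase inversion (both shifts match).
With no net inversion, constructive interference in reflection requires 2 n t = m λ.
Minimum nonzero at m = 1: t = λ / (2 n) = 534 / (2 × 2.119) = 126 nm.

126 nm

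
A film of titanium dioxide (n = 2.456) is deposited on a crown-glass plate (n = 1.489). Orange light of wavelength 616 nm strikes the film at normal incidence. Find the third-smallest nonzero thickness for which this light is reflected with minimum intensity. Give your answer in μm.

At the upper boundary (n = 1.0 to n = 2.456) the reflected ray undergoes a half-wave phase shift.
At the lower boundary (n = 2.456 to n = 1.489) the reflected ray undergoes no phase shift.
Net: one phase inversion between the two reflected rays.
For weak reflection here: 2 n t = m λ.
The third-smallest nonzero thickness corresponds to m = 3: t = m λ / (2 n) = 3.00 × 616 / (2 × 2.456) = 376 nm.

0.376 μm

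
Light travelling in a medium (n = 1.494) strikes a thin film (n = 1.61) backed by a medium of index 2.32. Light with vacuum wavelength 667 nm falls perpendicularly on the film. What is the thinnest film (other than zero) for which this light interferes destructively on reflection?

At the upper boundary (n = 1.494 to n = 1.61) the reflected ray undergoes a half-wave phase shift.
At the lower boundary (n = 1.61 to n = 2.32) the reflected ray undergoes a half-wave phase shift.
Zero or two π shifts → no net half-wave offset.
With no net inversion, destructive interference in reflection requires 2 n t = (m + ½) λ.
Minimum at m = 0: t = λ / (4 n) = 667 / (4 × 1.61) = 104 nm.

104 nm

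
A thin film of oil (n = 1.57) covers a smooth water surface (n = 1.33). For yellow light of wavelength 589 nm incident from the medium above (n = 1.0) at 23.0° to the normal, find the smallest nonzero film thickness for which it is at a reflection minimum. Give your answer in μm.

0.194 μm

At the upper boundary (n = 1.0 to n = 1.57) the reflected ray undergoes a half-wave phase shift.
Ray reflecting at the bottom interface goes from n = 1.57 toward n = 1.33: no phase shift.
Net: one phase inversion between the two reflected rays.
So the condition for destructive reflection is 2 n t cos θ_r = m λ.
Snell's law: 1.0 sin 23.0° = 1.57 sin θ_r → sin θ_r = 0.249, cos θ_r = 0.969.
Minimum nonzero at m = 1: t = λ / (2 n cos θ_r) = 589 / (2 × 1.57 × 0.969) = 194 nm.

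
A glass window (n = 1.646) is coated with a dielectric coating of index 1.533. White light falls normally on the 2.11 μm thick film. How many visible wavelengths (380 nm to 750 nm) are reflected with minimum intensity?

At the upper boundary (n = 1.0 to n = 1.533) the reflected ray undergoes a half-wave phase shift.
Ray reflecting at the bottom interface goes from n = 1.533 toward n = 1.646: a half-wave phase shift.
Zero or two π shifts → no net half-wave offset.
With no net inversion, destructive interference in reflection requires 2 n t = (m + ½) λ.
λ = 2 n t / (m + ½) = 6469 / (m + ½) nm.
m=8: 761 nm (IR); m=9: 681 nm (visible); m=10: 616 nm (visible); m=11: 563 nm (visible); m=12: 518 nm (visible); m=13: 479 nm (visible); m=14: 446 nm (visible); m=15: 417 nm (visible); m=16: 392 nm (visible); m=17: 370 nm (UV).

8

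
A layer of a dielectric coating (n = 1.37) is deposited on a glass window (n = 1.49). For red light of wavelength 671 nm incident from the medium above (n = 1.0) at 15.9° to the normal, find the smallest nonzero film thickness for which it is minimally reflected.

125 nm

Ray reflecting at the top interface goes from n = 1.0 toward n = 1.37: a half-wave phase shift.
Ray reflecting at the bottom interface goes from n = 1.37 toward n = 1.49: a half-wave phase shift.
Zero or two π shifts → no net half-wave offset.
So the condition for destructive reflection is 2 n t cos θ_r = (m + ½) λ.
Snell's law: 1.0 sin 15.9° = 1.37 sin θ_r → sin θ_r = 0.200, cos θ_r = 0.980.
Minimum at m = 0: t = λ / (4 n cos θ_r) = 671 / (4 × 1.37 × 0.980) = 125 nm.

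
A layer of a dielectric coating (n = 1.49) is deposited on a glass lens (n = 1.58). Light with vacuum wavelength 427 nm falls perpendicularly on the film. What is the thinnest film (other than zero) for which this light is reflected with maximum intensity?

143 nm

Top surface (1.0 → 1.49): reflection off a higher-index medium gives a half-wave phase shift.
Bottom surface (1.49 → 1.58): reflection off a higher-index medium gives a half-wave phase shift.
Net: no relative phase inversion (both shifts match).
For strong reflection here: 2 n t = m λ.
Minimum nonzero at m = 1: t = λ / (2 n) = 427 / (2 × 1.49) = 143 nm.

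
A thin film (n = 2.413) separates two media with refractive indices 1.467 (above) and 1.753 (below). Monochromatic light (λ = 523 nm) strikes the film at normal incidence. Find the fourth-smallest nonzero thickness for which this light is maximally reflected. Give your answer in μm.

Ray reflecting at the top interface goes from n = 1.467 toward n = 2.413: a half-wave phase shift.
Ray reflecting at the bottom interface goes from n = 2.413 toward n = 1.753: no phase shift.
The two reflections differ by half a wavelength.
For maximum reflection here: 2 n t = (m + ½) λ.
The fourth-smallest nonzero thickness corresponds to m = 3: t = (m + ½) λ / (2 n) = 3.50 × 523 / (2 × 2.413) = 379 nm.

0.379 μm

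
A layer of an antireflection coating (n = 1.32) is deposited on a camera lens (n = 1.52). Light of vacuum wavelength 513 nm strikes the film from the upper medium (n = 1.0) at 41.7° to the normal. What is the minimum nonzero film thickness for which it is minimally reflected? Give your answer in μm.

Ray reflecting at the top interface goes from n = 1.0 toward n = 1.32: a half-wave phase shift.
At the lower boundary (n = 1.32 to n = 1.52) the reflected ray undergoes a half-wave phase shift.
The two reflections carry the same phase change, so no net offset.
For dark reflection here: 2 n t cos θ_r = (m + ½) λ.
Snell's law: 1.0 sin 41.7° = 1.32 sin θ_r → sin θ_r = 0.504, cos θ_r = 0.864.
Minimum at m = 0: t = λ / (4 n cos θ_r) = 513 / (4 × 1.32 × 0.864) = 112 nm.

0.112 μm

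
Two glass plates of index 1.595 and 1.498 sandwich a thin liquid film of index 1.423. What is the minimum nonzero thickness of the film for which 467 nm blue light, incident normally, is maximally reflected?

Top surface (1.595 → 1.423): reflection off a lower-index medium gives no phase shift.
Ray reflecting at the bottom interface goes from n = 1.423 toward n = 1.498: a half-wave phase shift.
Net: one phase inversion between the two reflected rays.
So the condition for constructive reflection is 2 n t = (m + ½) λ.
Minimum at m = 0: t = λ / (4 n) = 467 / (4 × 1.423) = 82.0 nm.

82.0 nm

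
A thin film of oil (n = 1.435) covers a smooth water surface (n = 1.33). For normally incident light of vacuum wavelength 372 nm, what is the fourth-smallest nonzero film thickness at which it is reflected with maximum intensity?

At the upper boundary (n = 1.0 to n = 1.435) the reflected ray undergoes a half-wave phase shift.
Ray reflecting at the bottom interface goes from n = 1.435 toward n = 1.33: no phase shift.
Exactly one π shift → a net half-wave offset.
With one net inversion, constructive interference in reflection requires 2 n t = (m + ½) λ.
The fourth-smallest nonzero thickness corresponds to m = 3: t = (m + ½) λ / (2 n) = 3.50 × 372 / (2 × 1.435) = 454 nm.

454 nm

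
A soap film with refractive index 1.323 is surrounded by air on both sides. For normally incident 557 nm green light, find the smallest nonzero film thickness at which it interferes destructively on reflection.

Top surface (1.0 → 1.323): reflection off a higher-index medium gives a half-wave phase shift.
At the lower boundary (n = 1.323 to n = 1.0) the reflected ray undergoes no phase shift.
The two reflections differ by half a wavelength.
So the condition for destructive reflection is 2 n t = m λ.
Minimum nonzero at m = 1: t = λ / (2 n) = 557 / (2 × 1.323) = 211 nm.

211 nm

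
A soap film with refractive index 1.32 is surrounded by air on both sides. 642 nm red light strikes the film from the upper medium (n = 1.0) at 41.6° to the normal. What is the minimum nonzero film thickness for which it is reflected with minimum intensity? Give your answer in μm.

0.281 μm

At the upper boundary (n = 1.0 to n = 1.32) the reflected ray undergoes a half-wave phase shift.
At the lower boundary (n = 1.32 to n = 1.0) the reflected ray undergoes no phase shift.
Exactly one π shift → a net half-wave offset.
So the condition for destructive reflection is 2 n t cos θ_r = m λ.
Snell's law: 1.0 sin 41.6° = 1.32 sin θ_r → sin θ_r = 0.503, cos θ_r = 0.864.
Minimum nonzero at m = 1: t = λ / (2 n cos θ_r) = 642 / (2 × 1.32 × 0.864) = 281 nm.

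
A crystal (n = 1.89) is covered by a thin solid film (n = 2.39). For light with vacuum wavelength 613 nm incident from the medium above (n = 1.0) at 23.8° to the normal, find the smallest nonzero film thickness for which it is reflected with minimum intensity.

130 nm

At the upper boundary (n = 1.0 to n = 2.39) the reflected ray undergoes a half-wave phase shift.
At the lower boundary (n = 2.39 to n = 1.89) the reflected ray undergoes no phase shift.
Exactly one π shift → a net half-wave offset.
So the condition for destructive reflection is 2 n t cos θ_r = m λ.
Snell's law: 1.0 sin 23.8° = 2.39 sin θ_r → sin θ_r = 0.169, cos θ_r = 0.986.
Minimum nonzero at m = 1: t = λ / (2 n cos θ_r) = 613 / (2 × 2.39 × 0.986) = 130 nm.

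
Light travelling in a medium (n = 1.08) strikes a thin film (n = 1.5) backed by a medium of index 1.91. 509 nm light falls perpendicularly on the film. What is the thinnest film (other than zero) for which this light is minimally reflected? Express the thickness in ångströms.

848 Å

Top surface (1.08 → 1.5): reflection off a higher-index medium gives a half-wave phase shift.
Bottom surface (1.5 → 1.91): reflection off a higher-index medium gives a half-wave phase shift.
Zero or two π shifts → no net half-wave offset.
For minimum reflection here: 2 n t = (m + ½) λ.
Minimum at m = 0: t = λ / (4 n) = 509 / (4 × 1.5) = 84.8 nm.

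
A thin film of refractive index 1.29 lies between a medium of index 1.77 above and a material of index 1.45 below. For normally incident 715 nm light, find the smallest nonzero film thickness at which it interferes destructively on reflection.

Ray reflecting at the top interface goes from n = 1.77 toward n = 1.29: no phase shift.
At the lower boundary (n = 1.29 to n = 1.45) the reflected ray undergoes a half-wave phase shift.
Net: one phase inversion between the two reflected rays.
For dark reflection here: 2 n t = m λ.
Minimum nonzero at m = 1: t = λ / (2 n) = 715 / (2 × 1.29) = 277 nm.

277 nm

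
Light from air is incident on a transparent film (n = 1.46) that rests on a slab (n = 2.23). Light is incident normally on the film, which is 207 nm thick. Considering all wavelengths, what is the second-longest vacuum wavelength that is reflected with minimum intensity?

403 nm

At the upper boundary (n = 1.0 to n = 1.46) the reflected ray undergoes a half-wave phase shift.
At the lower boundary (n = 1.46 to n = 2.23) the reflected ray undergoes a half-wave phase shift.
Zero or two π shifts → no net half-wave offset.
For weak reflection here: 2 n t = (m + ½) λ.
λ = 2 n t / (m + ½). The second-longest wavelength is m = 1: λ = 2 × 1.46 × 207 / 1.50 = 403 nm.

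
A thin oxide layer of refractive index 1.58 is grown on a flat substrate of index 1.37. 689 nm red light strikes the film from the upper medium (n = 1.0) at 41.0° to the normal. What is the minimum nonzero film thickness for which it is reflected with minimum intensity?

240 nm

Ray reflecting at the top interface goes from n = 1.0 toward n = 1.58: a half-wave phase shift.
Bottom surface (1.58 → 1.37): reflection off a lower-index medium gives no phase shift.
The two reflections differ by half a wavelength.
So the condition for destructive reflection is 2 n t cos θ_r = m λ.
Snell's law: 1.0 sin 41.0° = 1.58 sin θ_r → sin θ_r = 0.415, cos θ_r = 0.910.
Minimum nonzero at m = 1: t = λ / (2 n cos θ_r) = 689 / (2 × 1.58 × 0.910) = 240 nm.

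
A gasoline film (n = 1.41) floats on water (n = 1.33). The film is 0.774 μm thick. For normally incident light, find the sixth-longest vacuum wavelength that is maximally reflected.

397 nm

Ray reflecting at the top interface goes from n = 1.0 toward n = 1.41: a half-wave phase shift.
Bottom surface (1.41 → 1.33): reflection off a lower-index medium gives no phase shift.
The two reflections differ by half a wavelength.
So the condition for constructive reflection is 2 n t = (m + ½) λ.
λ = 2 n t / (m + ½). The sixth-longest wavelength is m = 5: λ = 2 × 1.41 × 774 / 5.50 = 397 nm.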